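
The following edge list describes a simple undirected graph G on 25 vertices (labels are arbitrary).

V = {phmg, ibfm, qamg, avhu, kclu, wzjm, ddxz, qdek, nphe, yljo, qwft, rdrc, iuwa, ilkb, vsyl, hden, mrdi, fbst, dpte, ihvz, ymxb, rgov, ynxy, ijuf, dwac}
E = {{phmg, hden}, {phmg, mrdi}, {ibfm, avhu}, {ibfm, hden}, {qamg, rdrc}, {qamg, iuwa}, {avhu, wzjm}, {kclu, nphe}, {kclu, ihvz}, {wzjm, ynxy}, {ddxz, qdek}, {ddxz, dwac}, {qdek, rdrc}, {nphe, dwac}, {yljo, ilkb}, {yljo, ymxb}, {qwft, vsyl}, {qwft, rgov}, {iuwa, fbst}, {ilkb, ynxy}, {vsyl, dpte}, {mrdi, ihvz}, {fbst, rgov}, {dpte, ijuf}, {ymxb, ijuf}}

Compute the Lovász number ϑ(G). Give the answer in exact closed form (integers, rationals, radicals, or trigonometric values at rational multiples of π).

Vertex ilkb has 2 neighbors: yljo, ynxy.
N(rgov) = {qwft, fbst}, |N(rgov)| = 2.
Vertex ddxz has 2 neighbors: qdek, dwac.
N(ijuf) = {dpte, ymxb}, |N(ijuf)| = 2.
Every vertex has degree 2 (N=25); this is C_{25}, the 25-cycle.
The 13 distinct eigenvalues: [2.0, 1.9372, 1.7526, 1.4579, 1.0717, 0.618, 0.1256, -0.3748, -0.8516, -1.2748, -1.618, -1.8596, -1.9842].
With N=25: ϑ(G) = 25·(-(-1)*2*cos(pi/25))/(2−(-2*cos(pi/25))) = 25*cos(pi/25)/(cos(pi/25) + 1).
ϑ(G) ≈ 12.450522.
12 ≤ 25*cos(pi/25)/(cos(pi/25) + 1) ≤ 13: both strict.

25*cos(pi/25)/(cos(pi/25) + 1)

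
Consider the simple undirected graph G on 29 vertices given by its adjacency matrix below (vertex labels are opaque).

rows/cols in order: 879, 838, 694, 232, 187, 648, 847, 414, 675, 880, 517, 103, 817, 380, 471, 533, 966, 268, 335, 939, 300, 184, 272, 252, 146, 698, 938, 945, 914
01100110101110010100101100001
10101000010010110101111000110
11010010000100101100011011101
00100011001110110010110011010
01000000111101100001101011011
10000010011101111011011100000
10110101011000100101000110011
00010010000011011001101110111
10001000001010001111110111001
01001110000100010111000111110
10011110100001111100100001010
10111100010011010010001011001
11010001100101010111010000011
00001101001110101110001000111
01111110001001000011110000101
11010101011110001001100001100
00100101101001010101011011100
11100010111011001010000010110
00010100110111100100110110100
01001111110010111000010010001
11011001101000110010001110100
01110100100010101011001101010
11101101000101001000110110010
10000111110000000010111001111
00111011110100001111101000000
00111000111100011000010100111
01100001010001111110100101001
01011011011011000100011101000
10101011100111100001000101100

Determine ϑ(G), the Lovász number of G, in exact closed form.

N(966) = {694, 648, 414, 675, 517, 380, 533, 268, 939, 184, 272, 146, 698, 938}, |N(966)| = 14.
Vertex 300 has 14 neighbors: 879, 838, 232, 187, 414, 675, 517, 471, 533, 335, 272, 252, 146, 938.
N(414) = {232, 847, 817, 380, 533, 966, 939, 300, 272, 252, 146, 938, 945, 914}, |N(414)| = 14.
N(939) = {838, 187, 648, 847, 414, 675, 880, 817, 471, 533, 966, 184, 146, 914}, |N(939)| = 14.
deg(v) = 14 for all v (|V|=29); SR(29,14,6,7) — a Paley graph.
The 3 distinct eigenvalues: [14.0, 2.19258, -3.19258].
λ_max=14, λ_min=-sqrt(29)/2 - 1/2; ϑ = −29·λ_min/(λ_max−λ_min) = sqrt(29).
≈ 5.38516481 (to 8 d.p.).

sqrt(29)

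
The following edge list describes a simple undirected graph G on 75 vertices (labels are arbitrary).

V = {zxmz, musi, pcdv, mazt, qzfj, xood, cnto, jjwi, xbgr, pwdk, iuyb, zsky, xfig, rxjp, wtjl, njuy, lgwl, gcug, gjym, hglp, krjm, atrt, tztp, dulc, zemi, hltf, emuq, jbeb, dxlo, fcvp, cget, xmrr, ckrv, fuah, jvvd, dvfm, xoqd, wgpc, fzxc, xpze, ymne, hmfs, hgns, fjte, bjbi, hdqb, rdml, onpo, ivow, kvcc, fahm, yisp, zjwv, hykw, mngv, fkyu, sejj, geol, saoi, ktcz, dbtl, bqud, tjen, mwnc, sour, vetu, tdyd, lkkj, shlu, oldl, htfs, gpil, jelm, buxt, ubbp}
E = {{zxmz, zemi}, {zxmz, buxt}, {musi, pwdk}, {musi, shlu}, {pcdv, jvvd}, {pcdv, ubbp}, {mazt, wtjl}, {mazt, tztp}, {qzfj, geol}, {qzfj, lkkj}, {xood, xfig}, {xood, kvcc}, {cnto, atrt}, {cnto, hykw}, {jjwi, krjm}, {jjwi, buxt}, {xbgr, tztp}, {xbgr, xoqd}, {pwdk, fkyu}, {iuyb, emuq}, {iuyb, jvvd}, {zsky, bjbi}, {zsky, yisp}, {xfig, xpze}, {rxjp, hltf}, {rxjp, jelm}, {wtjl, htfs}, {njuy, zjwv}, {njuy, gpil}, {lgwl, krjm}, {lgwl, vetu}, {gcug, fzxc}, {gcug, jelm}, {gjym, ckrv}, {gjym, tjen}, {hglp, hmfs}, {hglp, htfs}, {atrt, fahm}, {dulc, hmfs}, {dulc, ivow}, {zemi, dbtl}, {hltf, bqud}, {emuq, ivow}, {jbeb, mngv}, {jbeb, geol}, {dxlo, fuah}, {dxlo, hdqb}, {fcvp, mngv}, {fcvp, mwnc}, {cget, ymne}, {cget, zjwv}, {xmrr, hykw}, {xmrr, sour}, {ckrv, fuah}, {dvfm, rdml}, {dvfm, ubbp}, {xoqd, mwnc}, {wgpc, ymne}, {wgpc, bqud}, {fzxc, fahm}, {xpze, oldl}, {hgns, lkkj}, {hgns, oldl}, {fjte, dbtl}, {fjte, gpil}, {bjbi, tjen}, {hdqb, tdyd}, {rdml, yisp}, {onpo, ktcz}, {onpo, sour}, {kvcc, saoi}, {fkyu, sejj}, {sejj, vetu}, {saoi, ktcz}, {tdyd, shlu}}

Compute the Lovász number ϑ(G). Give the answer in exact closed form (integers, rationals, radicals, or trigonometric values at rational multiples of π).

75*cos(pi/75)/(cos(pi/75) + 1)

N(krjm) = {jjwi, lgwl}, |N(krjm)| = 2.
deg(xpze) = 2; N(xpze) = {xfig, oldl}.
N(geol) = {qzfj, jbeb}, |N(geol)| = 2.
deg(oldl) = 2; N(oldl) = {xpze, hgns}.
G on 75 vertices is 2-regular; connected 2-regular on 75 ⇒ C_{75}.
The 38 distinct eigenvalues: [2.0, 1.99299, 1.97199, 1.93717, 1.88875, 1.82709, 1.75261, 1.66584, 1.56739, 1.45794, 1.33826, 1.2092, 1.07165, 0.92659, 0.77503, 0.61803, 0.4567, 0.29217, 0.12558, -0.04188, -0.20906, -0.37476, -0.53784, -0.69714, -0.85156, -1.0, -1.14143, -1.27485, -1.39933, -1.51399, -1.61803, -1.71073, -1.79142, -1.85955, -1.91464, -1.9563, -1.98423, -1.99825].
λ_max=2, λ_min=-2*cos(pi/75); ϑ = −75·λ_min/(λ_max−λ_min) = 75*cos(pi/75)/(cos(pi/75) + 1).
Numerically 37.48355.
37 ≤ 75*cos(pi/75)/(cos(pi/75) + 1) ≤ 38: both strict.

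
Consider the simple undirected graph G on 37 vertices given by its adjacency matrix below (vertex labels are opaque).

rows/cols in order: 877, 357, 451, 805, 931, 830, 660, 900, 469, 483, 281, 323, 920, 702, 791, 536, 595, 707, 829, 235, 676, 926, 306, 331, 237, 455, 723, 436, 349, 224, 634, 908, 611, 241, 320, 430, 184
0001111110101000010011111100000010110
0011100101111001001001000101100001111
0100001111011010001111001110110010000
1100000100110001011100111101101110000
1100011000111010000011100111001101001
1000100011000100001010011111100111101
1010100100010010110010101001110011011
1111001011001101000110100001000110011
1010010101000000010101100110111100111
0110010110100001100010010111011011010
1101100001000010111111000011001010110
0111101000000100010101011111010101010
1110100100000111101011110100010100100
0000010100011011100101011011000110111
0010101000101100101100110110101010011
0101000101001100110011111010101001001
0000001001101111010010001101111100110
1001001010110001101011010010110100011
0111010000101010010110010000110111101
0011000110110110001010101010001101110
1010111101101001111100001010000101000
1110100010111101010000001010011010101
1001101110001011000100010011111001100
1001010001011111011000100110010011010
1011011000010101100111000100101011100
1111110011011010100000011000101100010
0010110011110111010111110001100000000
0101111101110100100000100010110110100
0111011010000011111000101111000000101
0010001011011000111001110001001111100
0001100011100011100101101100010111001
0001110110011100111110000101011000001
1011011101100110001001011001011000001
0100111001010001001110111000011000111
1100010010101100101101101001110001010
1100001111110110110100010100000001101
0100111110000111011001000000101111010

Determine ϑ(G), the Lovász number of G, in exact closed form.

N(184) = {357, 931, 830, 660, 900, 469, 702, 791, 536, 707, 829, 926, 349, 634, 908, 611, 241, 430}, |N(184)| = 18.
Vertex 723 has 18 neighbors: 451, 931, 830, 469, 483, 281, 323, 702, 791, 536, 707, 235, 676, 926, 306, 331, 436, 349.
N(920) = {877, 357, 451, 931, 900, 702, 791, 536, 595, 829, 676, 926, 306, 331, 455, 224, 908, 320}, |N(920)| = 18.
deg(676) = 18; N(676) = {877, 451, 931, 830, 660, 900, 483, 281, 920, 536, 595, 707, 829, 235, 237, 723, 908, 241}.
37-vertex 18-regular graph: SR(37,18,8,9) — a Paley graph.
Distinct eigenvalues (to 5 d.p.): [18.0, 2.54138, -3.54138].
−37·(-sqrt(37)/2 - 1/2) / ((18)−(-sqrt(37)/2 - 1/2)) = sqrt(37) = ϑ(G).
ϑ(G) ≈ 6.0828.

sqrt(37)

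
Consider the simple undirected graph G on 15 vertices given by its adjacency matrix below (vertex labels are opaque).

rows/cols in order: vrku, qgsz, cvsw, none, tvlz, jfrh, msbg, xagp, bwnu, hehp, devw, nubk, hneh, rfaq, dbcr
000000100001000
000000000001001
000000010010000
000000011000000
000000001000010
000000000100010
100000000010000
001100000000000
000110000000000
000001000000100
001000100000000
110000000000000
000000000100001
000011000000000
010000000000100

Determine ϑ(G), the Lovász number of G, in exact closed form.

Vertex dbcr has 2 neighbors: qgsz, hneh.
Vertex none has 2 neighbors: xagp, bwnu.
deg(vrku) = 2; N(vrku) = {msbg, nubk}.
Vertex tvlz has 2 neighbors: bwnu, rfaq.
deg(v) = 2 for all v (|V|=15); connected 2-regular on 15 ⇒ C_{15}.
spec(A) ≈ [2.0, 1.8271, 1.3383, 0.618, -0.2091, -1.0, -1.618, -1.9563] (distinct, 4 d.p.).
Lovász (edge-transitive): ϑ = −15·(-2*cos(pi/15))/((2)−(-2*cos(pi/15))) = 15*cos(pi/15)/(cos(pi/15) + 1).
Numerically 7.417148.
Lovász sandwich 7 ≤ 15*cos(pi/15)/(cos(pi/15) + 1) ≤ 8: both strict.

15*cos(pi/15)/(cos(pi/15) + 1)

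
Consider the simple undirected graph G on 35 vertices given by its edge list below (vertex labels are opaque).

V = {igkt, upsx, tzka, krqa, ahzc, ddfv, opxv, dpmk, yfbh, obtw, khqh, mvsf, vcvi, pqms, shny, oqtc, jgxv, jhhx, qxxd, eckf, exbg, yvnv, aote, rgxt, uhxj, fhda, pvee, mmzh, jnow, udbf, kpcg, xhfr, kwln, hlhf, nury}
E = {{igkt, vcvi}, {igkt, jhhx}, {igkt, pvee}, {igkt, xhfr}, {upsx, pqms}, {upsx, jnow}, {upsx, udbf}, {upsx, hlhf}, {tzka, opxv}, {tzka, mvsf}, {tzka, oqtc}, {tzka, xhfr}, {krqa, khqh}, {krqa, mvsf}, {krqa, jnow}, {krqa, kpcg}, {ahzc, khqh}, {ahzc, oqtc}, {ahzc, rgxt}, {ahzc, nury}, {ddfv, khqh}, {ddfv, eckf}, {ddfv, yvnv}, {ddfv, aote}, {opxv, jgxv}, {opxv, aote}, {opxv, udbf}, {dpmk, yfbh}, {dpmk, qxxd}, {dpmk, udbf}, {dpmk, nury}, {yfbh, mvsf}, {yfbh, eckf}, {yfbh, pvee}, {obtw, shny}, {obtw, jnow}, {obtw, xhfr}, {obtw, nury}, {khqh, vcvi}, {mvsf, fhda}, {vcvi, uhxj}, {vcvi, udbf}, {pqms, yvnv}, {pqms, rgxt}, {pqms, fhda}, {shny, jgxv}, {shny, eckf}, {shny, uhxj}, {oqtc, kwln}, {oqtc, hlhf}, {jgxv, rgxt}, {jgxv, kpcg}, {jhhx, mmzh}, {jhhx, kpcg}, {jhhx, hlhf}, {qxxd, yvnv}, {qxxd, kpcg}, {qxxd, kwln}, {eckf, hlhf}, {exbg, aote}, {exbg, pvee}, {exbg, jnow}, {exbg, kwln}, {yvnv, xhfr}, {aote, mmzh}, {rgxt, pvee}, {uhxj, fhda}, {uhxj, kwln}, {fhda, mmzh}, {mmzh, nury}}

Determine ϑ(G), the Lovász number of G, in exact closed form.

deg(jhhx) = 4; N(jhhx) = {igkt, mmzh, kpcg, hlhf}.
N(khqh) = {krqa, ahzc, ddfv, vcvi}, |N(khqh)| = 4.
Vertex kwln has 4 neighbors: oqtc, qxxd, exbg, uhxj.
Vertex qxxd has 4 neighbors: dpmk, yvnv, kpcg, kwln.
4-regular, N=35; Kneser K(7,3) on C(7,3)=35 vertices.
spec(A) ≈ [4.0, 2.0, -1.0, -3.0] (distinct, 5 d.p.).
ϑ = −N·λ_min/(λ_max−λ_min) = −35·(-3)/(4−(-3)) = 15.
= 15.00000000… (decimal).

15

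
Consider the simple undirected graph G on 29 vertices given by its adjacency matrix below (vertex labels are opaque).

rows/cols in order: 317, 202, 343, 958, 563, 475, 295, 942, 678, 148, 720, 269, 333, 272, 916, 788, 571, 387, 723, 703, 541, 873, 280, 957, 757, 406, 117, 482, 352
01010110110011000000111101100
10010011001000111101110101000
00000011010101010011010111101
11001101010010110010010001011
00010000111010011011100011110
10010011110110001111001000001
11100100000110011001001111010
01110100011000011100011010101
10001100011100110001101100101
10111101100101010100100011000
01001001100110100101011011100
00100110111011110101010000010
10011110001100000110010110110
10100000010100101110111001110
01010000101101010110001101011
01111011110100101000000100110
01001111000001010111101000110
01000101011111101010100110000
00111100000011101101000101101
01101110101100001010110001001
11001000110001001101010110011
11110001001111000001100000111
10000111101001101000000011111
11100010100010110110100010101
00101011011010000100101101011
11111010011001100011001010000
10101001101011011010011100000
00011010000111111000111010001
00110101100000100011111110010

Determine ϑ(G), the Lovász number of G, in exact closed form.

deg(703) = 14; N(703) = {202, 343, 563, 475, 295, 678, 720, 269, 571, 723, 541, 873, 406, 352}.
N(678) = {317, 563, 475, 148, 720, 269, 916, 788, 703, 541, 280, 957, 117, 352}, |N(678)| = 14.
N(957) = {317, 202, 343, 295, 678, 333, 916, 788, 387, 723, 541, 757, 117, 352}, |N(957)| = 14.
deg(272) = 14; N(272) = {317, 343, 148, 269, 916, 571, 387, 723, 541, 873, 280, 406, 117, 482}.
G on 29 vertices is 14-regular; Paley(29): SR with (k,λ,μ)=(14,6,7).
A has 3 distinct eigenvalues ≈ [14.0, 2.1926, -3.1926].
λ_max=14, λ_min=-sqrt(29)/2 - 1/2; ϑ = −29·λ_min/(λ_max−λ_min) = sqrt(29).
= 5.3852… (decimal).

sqrt(29)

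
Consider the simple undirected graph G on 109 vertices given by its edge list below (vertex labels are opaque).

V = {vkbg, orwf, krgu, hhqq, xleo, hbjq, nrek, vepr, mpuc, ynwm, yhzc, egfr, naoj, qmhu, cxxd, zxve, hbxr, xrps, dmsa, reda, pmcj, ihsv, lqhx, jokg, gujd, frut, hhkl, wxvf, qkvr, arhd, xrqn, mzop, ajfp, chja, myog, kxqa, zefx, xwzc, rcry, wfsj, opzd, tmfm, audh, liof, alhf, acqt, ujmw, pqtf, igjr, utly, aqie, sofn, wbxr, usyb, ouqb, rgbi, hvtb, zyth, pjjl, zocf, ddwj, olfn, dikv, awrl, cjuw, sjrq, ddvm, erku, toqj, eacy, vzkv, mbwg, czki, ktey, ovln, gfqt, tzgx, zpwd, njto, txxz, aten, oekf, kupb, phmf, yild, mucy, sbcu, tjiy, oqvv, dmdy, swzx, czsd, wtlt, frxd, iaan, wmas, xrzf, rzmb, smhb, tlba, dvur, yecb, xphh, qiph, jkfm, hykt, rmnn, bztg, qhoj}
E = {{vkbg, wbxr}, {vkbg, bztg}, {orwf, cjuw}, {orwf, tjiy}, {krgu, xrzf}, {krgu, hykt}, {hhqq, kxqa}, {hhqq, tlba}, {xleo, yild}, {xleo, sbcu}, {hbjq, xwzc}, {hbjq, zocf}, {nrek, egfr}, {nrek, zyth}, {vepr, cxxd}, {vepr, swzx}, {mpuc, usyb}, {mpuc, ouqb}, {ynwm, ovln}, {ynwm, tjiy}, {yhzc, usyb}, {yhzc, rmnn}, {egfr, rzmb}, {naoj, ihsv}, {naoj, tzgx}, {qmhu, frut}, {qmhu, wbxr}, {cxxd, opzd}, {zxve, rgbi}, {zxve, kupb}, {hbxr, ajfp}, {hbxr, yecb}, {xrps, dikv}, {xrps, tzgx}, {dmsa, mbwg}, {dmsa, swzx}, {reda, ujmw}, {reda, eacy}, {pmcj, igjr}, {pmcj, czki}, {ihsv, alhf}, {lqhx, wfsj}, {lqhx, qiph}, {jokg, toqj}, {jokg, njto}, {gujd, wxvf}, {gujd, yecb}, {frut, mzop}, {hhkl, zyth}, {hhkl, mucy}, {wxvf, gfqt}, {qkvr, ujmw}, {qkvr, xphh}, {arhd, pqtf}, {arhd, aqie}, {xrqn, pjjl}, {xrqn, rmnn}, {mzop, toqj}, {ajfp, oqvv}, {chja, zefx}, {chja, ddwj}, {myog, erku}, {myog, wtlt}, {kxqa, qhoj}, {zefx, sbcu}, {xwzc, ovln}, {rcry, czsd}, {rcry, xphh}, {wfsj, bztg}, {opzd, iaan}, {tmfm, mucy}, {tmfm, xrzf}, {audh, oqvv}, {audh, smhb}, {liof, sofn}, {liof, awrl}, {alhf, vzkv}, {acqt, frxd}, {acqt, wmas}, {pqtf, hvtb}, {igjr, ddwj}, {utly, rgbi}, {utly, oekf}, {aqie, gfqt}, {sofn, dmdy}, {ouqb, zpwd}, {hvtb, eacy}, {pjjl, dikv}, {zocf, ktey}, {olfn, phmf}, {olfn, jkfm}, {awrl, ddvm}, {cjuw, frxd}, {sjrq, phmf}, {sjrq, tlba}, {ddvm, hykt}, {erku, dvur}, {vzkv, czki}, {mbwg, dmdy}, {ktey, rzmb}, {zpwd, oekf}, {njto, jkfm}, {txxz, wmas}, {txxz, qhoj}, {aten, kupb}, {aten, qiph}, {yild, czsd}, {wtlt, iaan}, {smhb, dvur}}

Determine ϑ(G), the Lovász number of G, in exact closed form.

Vertex jkfm has 2 neighbors: olfn, njto.
N(ujmw) = {reda, qkvr}, |N(ujmw)| = 2.
Vertex frut has 2 neighbors: qmhu, mzop.
Vertex pqtf has 2 neighbors: arhd, hvtb.
deg(v) = 2 for all v (|V|=109); the odd cycle C_{109}.
spec(A) ≈ [2.0, 1.996678, 1.986723, 1.970169, 1.94707, 1.917503, 1.881566, 1.839379, 1.791082, 1.736834, 1.676818, 1.611231, 1.540291, 1.464235, 1.383315, 1.2978, 1.207973, 1.114134, 1.016594, 0.915677, 0.811718, 0.705062, 0.596064, 0.485087, 0.372497, 0.258671, 0.143985, 0.028821, -0.086439, -0.201412, -0.315715, -0.42897, -0.5408, -0.650834, -0.758705, -0.864056, -0.966537, -1.065807, -1.161536, -1.253407, -1.341115, -1.424367, -1.502888, -1.576416, -1.644707, -1.707535, -1.764691, -1.815985, -1.861246, -1.900324, -1.933089, -1.959433, -1.979268, -1.992528, -1.999169] (distinct, 6 d.p.).
λ_max=2, λ_min=-2*cos(pi/109); ϑ = −109·λ_min/(λ_max−λ_min) = 109*cos(pi/109)/(cos(pi/109) + 1).
≈ 54.488680079 (to 9 d.p.).
54 ≤ 109*cos(pi/109)/(cos(pi/109) + 1) ≤ 55: both strict.

109*cos(pi/109)/(cos(pi/109) + 1)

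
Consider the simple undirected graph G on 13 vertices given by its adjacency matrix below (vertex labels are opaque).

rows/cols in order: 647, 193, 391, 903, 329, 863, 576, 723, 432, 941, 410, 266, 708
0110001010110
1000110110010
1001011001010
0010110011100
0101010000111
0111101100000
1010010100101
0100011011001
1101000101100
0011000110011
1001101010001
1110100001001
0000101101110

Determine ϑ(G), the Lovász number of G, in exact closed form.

sqrt(13)

N(723) = {193, 863, 576, 432, 941, 708}, |N(723)| = 6.
N(647) = {193, 391, 576, 432, 410, 266}, |N(647)| = 6.
Vertex 410 has 6 neighbors: 647, 903, 329, 576, 432, 708.
deg(576) = 6; N(576) = {647, 391, 863, 723, 410, 708}.
deg(v) = 6 for all v (|V|=13); SR(13,6,2,3) — a Paley graph.
The 3 distinct eigenvalues: [6.0, 1.3028, -2.3028].
With N=13: ϑ(G) = 13·(-(-sqrt(13)/2 - 1/2))/(6−(-sqrt(13)/2 - 1/2)) = sqrt(13).
ϑ(G) ≈ 3.605551.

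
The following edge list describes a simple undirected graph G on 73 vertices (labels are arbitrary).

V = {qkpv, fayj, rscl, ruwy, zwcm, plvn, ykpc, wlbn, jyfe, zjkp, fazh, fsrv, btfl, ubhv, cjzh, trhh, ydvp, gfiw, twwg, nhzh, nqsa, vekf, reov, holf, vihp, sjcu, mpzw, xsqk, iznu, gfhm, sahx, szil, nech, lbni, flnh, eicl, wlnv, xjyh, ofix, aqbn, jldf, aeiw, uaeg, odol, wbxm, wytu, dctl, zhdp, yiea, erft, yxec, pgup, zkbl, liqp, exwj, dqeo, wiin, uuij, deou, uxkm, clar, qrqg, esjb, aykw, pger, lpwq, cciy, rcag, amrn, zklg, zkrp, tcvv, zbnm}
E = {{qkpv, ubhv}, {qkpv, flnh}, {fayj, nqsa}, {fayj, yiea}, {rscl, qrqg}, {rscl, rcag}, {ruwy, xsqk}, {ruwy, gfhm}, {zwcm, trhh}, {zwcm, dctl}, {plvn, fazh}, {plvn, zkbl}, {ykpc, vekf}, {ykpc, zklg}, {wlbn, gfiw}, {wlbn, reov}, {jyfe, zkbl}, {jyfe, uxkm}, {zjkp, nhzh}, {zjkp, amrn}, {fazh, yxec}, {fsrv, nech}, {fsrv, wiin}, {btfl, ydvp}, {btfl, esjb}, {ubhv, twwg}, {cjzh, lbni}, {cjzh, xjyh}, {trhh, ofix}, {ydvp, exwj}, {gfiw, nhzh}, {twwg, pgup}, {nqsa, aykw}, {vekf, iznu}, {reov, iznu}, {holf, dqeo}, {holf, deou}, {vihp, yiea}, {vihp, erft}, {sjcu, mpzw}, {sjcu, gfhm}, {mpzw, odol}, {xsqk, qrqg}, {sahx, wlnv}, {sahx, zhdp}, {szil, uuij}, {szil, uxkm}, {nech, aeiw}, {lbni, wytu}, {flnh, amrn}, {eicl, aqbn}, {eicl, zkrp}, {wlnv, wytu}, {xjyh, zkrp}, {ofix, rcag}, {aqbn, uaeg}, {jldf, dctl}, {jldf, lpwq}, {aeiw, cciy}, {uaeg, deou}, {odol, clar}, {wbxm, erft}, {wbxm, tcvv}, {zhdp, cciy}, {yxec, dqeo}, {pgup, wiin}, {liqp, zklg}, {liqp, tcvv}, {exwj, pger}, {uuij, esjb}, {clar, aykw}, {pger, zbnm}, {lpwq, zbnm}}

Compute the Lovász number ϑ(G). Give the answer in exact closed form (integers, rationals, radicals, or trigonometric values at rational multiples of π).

73*cos(pi/73)/(cos(pi/73) + 1)

N(zjkp) = {nhzh, amrn}, |N(zjkp)| = 2.
deg(szil) = 2; N(szil) = {uuij, uxkm}.
Vertex mpzw has 2 neighbors: sjcu, odol.
deg(lpwq) = 2; N(lpwq) = {jldf, zbnm}.
Regular of degree 2 on 73 vertices: a single 73-cycle (edge-transitive).
spec(A) ≈ [2.0, 1.993, 1.97, 1.934, 1.883, 1.818, 1.739, 1.648, 1.544, 1.429, 1.304, 1.169, 1.025, 0.873, 0.715, 0.552, 0.385, 0.215, 0.043, -0.129, -0.3, -0.469, -0.634, -0.795, -0.95, -1.098, -1.237, -1.368, -1.488, -1.598, -1.695, -1.78, -1.852, -1.91, -1.954, -1.983, -1.998] (distinct, 3 d.p.).
Lovász (edge-transitive): ϑ = −73·(-2*cos(pi/73))/((2)−(-2*cos(pi/73))) = 73*cos(pi/73)/(cos(pi/73) + 1).
Numerically 36.48309.
Sandwich: α(G)=36 ≤ ϑ(G)=73*cos(pi/73)/(cos(pi/73) + 1) ≤ χ(Ḡ)=37 (both strict).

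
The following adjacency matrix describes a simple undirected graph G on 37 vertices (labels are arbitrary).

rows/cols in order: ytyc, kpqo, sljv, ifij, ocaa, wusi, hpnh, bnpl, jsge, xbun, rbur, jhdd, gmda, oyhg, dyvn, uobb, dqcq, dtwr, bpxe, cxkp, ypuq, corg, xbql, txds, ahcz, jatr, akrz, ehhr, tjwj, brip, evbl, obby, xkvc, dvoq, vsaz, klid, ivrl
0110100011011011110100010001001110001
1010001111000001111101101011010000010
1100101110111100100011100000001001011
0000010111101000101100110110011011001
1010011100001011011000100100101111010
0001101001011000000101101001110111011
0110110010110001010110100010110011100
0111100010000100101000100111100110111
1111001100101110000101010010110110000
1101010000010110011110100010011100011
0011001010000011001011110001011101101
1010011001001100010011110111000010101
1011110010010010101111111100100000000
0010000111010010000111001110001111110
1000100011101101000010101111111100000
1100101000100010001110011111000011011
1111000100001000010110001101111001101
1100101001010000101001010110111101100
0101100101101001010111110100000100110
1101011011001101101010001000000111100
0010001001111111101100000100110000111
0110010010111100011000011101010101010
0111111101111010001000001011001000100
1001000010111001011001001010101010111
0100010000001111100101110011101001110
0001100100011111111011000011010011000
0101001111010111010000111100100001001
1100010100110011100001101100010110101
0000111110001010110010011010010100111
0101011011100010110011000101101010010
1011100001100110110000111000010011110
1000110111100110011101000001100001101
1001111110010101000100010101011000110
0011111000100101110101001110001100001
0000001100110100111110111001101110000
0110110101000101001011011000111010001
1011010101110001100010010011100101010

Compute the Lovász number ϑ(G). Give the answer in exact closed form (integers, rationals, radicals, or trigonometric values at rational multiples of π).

Vertex corg has 18 neighbors: kpqo, sljv, wusi, jsge, rbur, jhdd, gmda, oyhg, dtwr, bpxe, txds, ahcz, jatr, ehhr, brip, obby, dvoq, klid.
deg(sljv) = 18; N(sljv) = {ytyc, kpqo, ocaa, hpnh, bnpl, jsge, rbur, jhdd, gmda, oyhg, dqcq, ypuq, corg, xbql, evbl, dvoq, klid, ivrl}.
N(ifij) = {wusi, bnpl, jsge, xbun, rbur, gmda, dqcq, bpxe, cxkp, xbql, txds, jatr, akrz, brip, evbl, xkvc, dvoq, ivrl}, |N(ifij)| = 18.
N(dqcq) = {ytyc, kpqo, sljv, ifij, bnpl, gmda, dtwr, cxkp, ypuq, ahcz, jatr, ehhr, tjwj, brip, evbl, dvoq, vsaz, ivrl}, |N(dqcq)| = 18.
37-vertex 18-regular graph: Paley(37): SR with (k,λ,μ)=(18,8,9).
Distinct eigenvalues (to 5 d.p.): [18.0, 2.54138, -3.54138].
λ_max=18, λ_min=-sqrt(37)/2 - 1/2; ϑ = −37·λ_min/(λ_max−λ_min) = sqrt(37).
≈ 6.0828 (to 4 d.p.).

sqrt(37)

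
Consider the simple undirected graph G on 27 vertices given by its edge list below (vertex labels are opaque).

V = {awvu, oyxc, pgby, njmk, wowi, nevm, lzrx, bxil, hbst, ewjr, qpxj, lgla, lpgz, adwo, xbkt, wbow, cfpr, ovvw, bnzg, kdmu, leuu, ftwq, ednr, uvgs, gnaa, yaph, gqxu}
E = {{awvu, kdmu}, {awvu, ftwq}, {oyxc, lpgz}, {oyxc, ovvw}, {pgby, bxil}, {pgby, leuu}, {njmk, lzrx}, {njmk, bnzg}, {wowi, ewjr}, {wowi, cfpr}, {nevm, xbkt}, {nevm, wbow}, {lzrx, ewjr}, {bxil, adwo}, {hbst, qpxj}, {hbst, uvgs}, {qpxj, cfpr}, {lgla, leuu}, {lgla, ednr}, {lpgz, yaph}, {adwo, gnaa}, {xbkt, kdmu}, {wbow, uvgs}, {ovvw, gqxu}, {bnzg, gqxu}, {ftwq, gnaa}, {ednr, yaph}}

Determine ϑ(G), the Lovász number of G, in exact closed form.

N(ovvw) = {oyxc, gqxu}, |N(ovvw)| = 2.
Vertex ewjr has 2 neighbors: wowi, lzrx.
N(bnzg) = {njmk, gqxu}, |N(bnzg)| = 2.
N(xbkt) = {nevm, kdmu}, |N(xbkt)| = 2.
G on 27 vertices is 2-regular; a single 27-cycle (edge-transitive).
The 14 distinct eigenvalues: [2.0, 1.94609, 1.78727, 1.53209, 1.19432, 0.79216, 0.3473, -0.11629, -0.57361, -1.0, -1.37248, -1.67098, -1.87939, -1.98648].
With N=27: ϑ(G) = 27·(-(-1)*2*cos(pi/27))/(2−(-2*cos(pi/27))) = 27*cos(pi/27)/(cos(pi/27) + 1).
≈ 13.45420409 (to 8 d.p.).
Check 13 ≤ 27*cos(pi/27)/(cos(pi/27) + 1) ≤ 14: both strict.

27*cos(pi/27)/(cos(pi/27) + 1)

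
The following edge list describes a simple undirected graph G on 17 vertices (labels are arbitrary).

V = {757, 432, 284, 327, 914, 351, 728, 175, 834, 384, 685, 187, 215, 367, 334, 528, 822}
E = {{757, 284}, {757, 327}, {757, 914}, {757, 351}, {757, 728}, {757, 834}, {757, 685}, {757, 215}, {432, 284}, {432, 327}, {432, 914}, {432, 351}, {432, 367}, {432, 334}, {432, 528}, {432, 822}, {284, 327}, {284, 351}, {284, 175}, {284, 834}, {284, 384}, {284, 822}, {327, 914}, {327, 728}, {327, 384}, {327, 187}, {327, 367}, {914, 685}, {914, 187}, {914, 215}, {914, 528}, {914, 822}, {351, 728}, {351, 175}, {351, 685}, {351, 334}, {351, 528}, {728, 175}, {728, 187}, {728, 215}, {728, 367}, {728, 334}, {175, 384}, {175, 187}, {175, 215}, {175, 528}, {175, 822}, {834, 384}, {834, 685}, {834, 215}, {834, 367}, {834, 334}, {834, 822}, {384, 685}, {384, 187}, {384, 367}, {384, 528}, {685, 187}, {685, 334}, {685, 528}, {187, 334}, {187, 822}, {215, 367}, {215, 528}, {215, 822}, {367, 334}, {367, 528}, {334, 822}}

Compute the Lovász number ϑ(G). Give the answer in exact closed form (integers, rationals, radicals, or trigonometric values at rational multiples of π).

sqrt(17)

deg(175) = 8; N(175) = {284, 351, 728, 384, 187, 215, 528, 822}.
deg(822) = 8; N(822) = {432, 284, 914, 175, 834, 187, 215, 334}.
N(367) = {432, 327, 728, 834, 384, 215, 334, 528}, |N(367)| = 8.
N(327) = {757, 432, 284, 914, 728, 384, 187, 367}, |N(327)| = 8.
Every vertex has degree 8 (N=17); SR(17,8,3,4) — a Paley graph.
A has 3 distinct eigenvalues ≈ [8.0, 1.56155, -2.56155].
Lovász (edge-transitive): ϑ = −17·(-sqrt(17)/2 - 1/2)/((8)−(-sqrt(17)/2 - 1/2)) = sqrt(17).
ϑ(G) ≈ 4.1231.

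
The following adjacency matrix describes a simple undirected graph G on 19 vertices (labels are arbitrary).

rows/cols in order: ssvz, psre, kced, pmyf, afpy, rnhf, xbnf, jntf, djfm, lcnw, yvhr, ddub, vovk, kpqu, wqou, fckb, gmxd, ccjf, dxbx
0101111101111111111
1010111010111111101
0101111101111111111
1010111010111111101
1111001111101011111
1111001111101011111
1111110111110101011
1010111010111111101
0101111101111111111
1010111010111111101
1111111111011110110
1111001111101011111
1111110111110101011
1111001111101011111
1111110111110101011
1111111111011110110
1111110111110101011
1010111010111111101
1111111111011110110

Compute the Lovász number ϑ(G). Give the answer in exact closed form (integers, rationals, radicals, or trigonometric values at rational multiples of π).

deg(djfm) = 16; N(djfm) = {psre, pmyf, afpy, rnhf, xbnf, jntf, lcnw, yvhr, ddub, vovk, kpqu, wqou, fckb, gmxd, ccjf, dxbx}.
deg(psre) = 14; N(psre) = {ssvz, kced, afpy, rnhf, xbnf, djfm, yvhr, ddub, vovk, kpqu, wqou, fckb, gmxd, dxbx}.
N(lcnw) = {ssvz, kced, afpy, rnhf, xbnf, djfm, yvhr, ddub, vovk, kpqu, wqou, fckb, gmxd, dxbx}, |N(lcnw)| = 14.
N(gmxd) = {ssvz, psre, kced, pmyf, afpy, rnhf, jntf, djfm, lcnw, yvhr, ddub, kpqu, fckb, ccjf, dxbx}, |N(gmxd)| = 15.
Complete 5-partite, parts [5, 4, 4, 3, 3]: perfect, ϑ = α = 5.
≈ 5.0000000 (to 7 d.p.).
Lovász sandwich 5 ≤ 5 ≤ 5: collapsed.

5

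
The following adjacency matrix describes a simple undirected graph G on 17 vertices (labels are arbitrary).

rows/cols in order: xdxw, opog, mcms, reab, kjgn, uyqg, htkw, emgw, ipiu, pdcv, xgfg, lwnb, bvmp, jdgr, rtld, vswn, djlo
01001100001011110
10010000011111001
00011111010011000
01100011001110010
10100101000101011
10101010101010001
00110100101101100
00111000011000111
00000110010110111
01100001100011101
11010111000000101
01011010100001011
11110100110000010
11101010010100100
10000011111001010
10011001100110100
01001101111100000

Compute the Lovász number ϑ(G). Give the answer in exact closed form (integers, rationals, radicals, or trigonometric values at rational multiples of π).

sqrt(17)

deg(kjgn) = 8; N(kjgn) = {xdxw, mcms, uyqg, emgw, lwnb, jdgr, vswn, djlo}.
Vertex lwnb has 8 neighbors: opog, reab, kjgn, htkw, ipiu, jdgr, vswn, djlo.
N(ipiu) = {uyqg, htkw, pdcv, lwnb, bvmp, rtld, vswn, djlo}, |N(ipiu)| = 8.
N(jdgr) = {xdxw, opog, mcms, kjgn, htkw, pdcv, lwnb, rtld}, |N(jdgr)| = 8.
Regular of degree 8 on 17 vertices: Paley(17): SR with (k,λ,μ)=(8,3,4).
The 3 distinct eigenvalues: [8.0, 1.561553, -2.561553].
ϑ = −N·λ_min/(λ_max−λ_min) = −17·(-sqrt(17)/2 - 1/2)/(8−(-sqrt(17)/2 - 1/2)) = sqrt(17).
Numerically 4.1231056.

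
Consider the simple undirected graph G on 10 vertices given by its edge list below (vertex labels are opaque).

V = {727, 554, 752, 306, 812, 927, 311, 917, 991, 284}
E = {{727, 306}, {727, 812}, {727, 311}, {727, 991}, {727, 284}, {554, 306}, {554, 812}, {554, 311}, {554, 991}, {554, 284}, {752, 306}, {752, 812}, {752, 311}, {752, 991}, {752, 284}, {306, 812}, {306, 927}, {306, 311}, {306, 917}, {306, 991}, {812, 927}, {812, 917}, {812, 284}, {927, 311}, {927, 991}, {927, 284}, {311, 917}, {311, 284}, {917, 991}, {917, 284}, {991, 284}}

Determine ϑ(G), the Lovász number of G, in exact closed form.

deg(752) = 5; N(752) = {306, 812, 311, 991, 284}.
Vertex 917 has 5 neighbors: 306, 812, 311, 991, 284.
Vertex 991 has 7 neighbors: 727, 554, 752, 306, 927, 917, 284.
deg(554) = 5; N(554) = {306, 812, 311, 991, 284}.
Complete 3-partite, parts [5, 3, 2]: perfect, ϑ = α = 5.
ϑ(G) ≈ 5.0000.
α=5, χ(Ḡ)=5; ϑ=5 lies between (collapsed).

5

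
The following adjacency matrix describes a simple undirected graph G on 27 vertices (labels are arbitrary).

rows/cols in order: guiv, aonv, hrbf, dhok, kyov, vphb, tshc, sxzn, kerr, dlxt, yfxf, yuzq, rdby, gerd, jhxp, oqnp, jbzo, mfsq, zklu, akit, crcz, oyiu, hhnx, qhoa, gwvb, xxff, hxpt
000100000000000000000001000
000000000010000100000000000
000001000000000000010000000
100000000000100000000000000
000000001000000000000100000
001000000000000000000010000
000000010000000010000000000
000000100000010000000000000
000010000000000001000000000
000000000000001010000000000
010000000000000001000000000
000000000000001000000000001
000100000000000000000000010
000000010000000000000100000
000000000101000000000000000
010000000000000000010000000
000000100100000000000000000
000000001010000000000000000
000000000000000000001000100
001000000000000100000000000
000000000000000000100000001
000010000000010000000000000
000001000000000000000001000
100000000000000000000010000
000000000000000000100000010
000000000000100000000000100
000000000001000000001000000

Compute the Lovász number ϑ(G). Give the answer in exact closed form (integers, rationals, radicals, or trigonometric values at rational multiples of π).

27*cos(pi/27)/(cos(pi/27) + 1)

N(sxzn) = {tshc, gerd}, |N(sxzn)| = 2.
Vertex xxff has 2 neighbors: rdby, gwvb.
N(tshc) = {sxzn, jbzo}, |N(tshc)| = 2.
N(yuzq) = {jhxp, hxpt}, |N(yuzq)| = 2.
deg(v) = 2 for all v (|V|=27); the odd cycle C_{27}.
A has 14 distinct eigenvalues ≈ [2.0, 1.94609, 1.787265, 1.532089, 1.194317, 0.79216, 0.347296, -0.11629, -0.573606, -1.0, -1.372483, -1.670976, -1.879385, -1.986477].
λ_max=2, λ_min=-2*cos(pi/27); ϑ = −27·λ_min/(λ_max−λ_min) = 27*cos(pi/27)/(cos(pi/27) + 1).
≈ 13.454204 (to 6 d.p.).
Sandwich: α(G)=13 ≤ ϑ(G)=27*cos(pi/27)/(cos(pi/27) + 1) ≤ χ(Ḡ)=14 (both strict).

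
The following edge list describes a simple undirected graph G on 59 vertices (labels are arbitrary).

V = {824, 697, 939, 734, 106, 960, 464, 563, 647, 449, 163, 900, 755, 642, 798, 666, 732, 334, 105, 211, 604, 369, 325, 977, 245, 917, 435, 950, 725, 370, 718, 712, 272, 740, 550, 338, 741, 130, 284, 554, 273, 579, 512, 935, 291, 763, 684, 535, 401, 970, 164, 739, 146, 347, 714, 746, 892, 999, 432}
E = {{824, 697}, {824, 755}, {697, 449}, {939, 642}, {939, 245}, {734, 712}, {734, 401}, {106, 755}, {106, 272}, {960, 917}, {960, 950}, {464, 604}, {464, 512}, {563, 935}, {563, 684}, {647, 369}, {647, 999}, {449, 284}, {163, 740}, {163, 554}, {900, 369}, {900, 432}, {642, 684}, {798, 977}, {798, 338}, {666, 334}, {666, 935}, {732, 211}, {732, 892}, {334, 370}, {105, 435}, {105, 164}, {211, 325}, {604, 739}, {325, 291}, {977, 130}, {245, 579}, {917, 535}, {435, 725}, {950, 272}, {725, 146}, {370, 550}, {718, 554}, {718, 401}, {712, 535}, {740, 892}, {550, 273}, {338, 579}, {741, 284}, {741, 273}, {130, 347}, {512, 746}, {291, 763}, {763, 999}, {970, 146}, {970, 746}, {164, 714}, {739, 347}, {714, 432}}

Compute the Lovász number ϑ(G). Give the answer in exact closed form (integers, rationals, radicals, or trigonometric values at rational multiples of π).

N(684) = {563, 642}, |N(684)| = 2.
deg(892) = 2; N(892) = {732, 740}.
N(273) = {550, 741}, |N(273)| = 2.
N(712) = {734, 535}, |N(712)| = 2.
G on 59 vertices is 2-regular; the odd cycle C_{59}.
spec(A) ≈ [2.0, 1.98867, 1.954807, 1.898795, 1.82127, 1.723108, 1.605423, 1.469548, 1.317023, 1.149575, 0.969102, 0.777648, 0.577384, 0.370577, 0.159572, -0.053241, -0.265451, -0.474653, -0.678478, -0.874615, -1.060842, -1.235049, -1.395263, -1.539668, -1.666628, -1.774704, -1.862672, -1.929536, -1.974537, -1.997165] (distinct, 6 d.p.).
−59·(-2*cos(pi/59)) / ((2)−(-2*cos(pi/59))) = 59*cos(pi/59)/(cos(pi/59) + 1) = ϑ(G).
ϑ(G) ≈ 29.479080.
Lovász sandwich 29 ≤ 59*cos(pi/59)/(cos(pi/59) + 1) ≤ 30: both strict.

59*cos(pi/59)/(cos(pi/59) + 1)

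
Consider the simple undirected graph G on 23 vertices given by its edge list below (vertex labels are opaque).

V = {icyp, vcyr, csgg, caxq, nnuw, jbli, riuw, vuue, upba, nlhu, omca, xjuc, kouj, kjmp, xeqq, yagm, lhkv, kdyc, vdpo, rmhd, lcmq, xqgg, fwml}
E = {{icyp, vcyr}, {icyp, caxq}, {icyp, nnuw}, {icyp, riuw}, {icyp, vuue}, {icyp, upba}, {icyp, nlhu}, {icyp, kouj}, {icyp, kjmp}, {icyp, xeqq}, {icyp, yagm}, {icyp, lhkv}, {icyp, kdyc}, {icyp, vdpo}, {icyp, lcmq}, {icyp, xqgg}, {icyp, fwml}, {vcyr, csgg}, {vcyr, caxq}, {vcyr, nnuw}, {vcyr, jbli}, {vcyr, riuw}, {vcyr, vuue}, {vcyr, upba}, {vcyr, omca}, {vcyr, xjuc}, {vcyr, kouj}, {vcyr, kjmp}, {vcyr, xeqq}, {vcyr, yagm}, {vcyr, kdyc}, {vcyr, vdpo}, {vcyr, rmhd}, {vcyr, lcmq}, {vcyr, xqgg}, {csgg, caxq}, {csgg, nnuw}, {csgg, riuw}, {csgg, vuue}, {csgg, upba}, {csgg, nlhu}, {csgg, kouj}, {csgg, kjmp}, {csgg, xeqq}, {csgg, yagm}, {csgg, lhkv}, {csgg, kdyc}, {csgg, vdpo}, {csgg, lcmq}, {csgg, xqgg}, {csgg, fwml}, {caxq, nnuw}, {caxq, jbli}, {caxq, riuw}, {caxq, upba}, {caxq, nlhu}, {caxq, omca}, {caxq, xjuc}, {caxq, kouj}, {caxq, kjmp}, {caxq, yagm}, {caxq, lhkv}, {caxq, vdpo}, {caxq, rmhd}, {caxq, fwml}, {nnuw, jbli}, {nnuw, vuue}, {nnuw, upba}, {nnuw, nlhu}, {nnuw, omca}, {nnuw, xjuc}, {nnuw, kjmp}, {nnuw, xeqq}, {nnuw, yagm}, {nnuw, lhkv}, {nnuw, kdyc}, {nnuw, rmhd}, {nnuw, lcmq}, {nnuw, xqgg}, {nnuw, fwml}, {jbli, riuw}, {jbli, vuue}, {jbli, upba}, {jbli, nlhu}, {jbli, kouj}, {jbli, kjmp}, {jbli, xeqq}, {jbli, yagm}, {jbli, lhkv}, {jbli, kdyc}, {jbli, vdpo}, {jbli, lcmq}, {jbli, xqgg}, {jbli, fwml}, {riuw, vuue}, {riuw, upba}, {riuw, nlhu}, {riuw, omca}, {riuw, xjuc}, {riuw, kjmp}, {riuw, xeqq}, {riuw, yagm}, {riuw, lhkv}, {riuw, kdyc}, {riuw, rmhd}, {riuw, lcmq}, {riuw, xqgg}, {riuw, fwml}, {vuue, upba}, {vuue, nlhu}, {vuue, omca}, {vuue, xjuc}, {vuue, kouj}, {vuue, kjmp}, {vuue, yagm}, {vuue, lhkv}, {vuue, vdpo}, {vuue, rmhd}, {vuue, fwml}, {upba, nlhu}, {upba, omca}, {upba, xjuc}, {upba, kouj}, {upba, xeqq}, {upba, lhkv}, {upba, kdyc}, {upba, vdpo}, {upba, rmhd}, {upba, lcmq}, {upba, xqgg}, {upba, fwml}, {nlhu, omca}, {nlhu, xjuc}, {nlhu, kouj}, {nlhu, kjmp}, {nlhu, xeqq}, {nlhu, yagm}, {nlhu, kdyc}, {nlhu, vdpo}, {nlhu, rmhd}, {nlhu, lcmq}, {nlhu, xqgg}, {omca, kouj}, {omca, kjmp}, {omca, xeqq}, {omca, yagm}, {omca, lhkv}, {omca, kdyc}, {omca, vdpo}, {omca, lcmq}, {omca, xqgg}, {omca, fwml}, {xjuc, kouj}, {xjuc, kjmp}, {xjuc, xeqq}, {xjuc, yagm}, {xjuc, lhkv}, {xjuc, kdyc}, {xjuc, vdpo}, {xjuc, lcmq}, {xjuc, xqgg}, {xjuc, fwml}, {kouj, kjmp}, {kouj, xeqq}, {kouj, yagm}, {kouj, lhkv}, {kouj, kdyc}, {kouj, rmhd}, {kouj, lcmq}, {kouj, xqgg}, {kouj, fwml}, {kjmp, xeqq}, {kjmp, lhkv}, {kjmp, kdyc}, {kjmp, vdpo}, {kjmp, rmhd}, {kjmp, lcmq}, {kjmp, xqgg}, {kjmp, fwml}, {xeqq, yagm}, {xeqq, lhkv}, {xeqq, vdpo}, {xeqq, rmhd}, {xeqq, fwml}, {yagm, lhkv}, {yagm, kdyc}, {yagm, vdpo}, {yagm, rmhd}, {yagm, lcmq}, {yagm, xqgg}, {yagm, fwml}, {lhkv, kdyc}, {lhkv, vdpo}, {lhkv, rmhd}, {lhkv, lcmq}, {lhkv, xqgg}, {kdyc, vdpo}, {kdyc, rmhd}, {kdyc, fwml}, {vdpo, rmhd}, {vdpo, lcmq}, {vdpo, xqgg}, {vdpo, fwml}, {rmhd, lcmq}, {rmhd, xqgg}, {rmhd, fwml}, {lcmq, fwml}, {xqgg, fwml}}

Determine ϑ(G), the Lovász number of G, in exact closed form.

6

Vertex yagm has 20 neighbors: icyp, vcyr, csgg, caxq, nnuw, jbli, riuw, vuue, nlhu, omca, xjuc, kouj, xeqq, lhkv, kdyc, vdpo, rmhd, lcmq, xqgg, fwml.
deg(caxq) = 17; N(caxq) = {icyp, vcyr, csgg, nnuw, jbli, riuw, upba, nlhu, omca, xjuc, kouj, kjmp, yagm, lhkv, vdpo, rmhd, fwml}.
deg(upba) = 20; N(upba) = {icyp, vcyr, csgg, caxq, nnuw, jbli, riuw, vuue, nlhu, omca, xjuc, kouj, xeqq, lhkv, kdyc, vdpo, rmhd, lcmq, xqgg, fwml}.
deg(rmhd) = 17; N(rmhd) = {vcyr, caxq, nnuw, riuw, vuue, upba, nlhu, kouj, kjmp, xeqq, yagm, lhkv, kdyc, vdpo, lcmq, xqgg, fwml}.
Complete 5-partite, parts [6, 6, 4, 4, 3]: perfect, ϑ = α = 6.
Numerically 6.00000.
Lovász sandwich 6 ≤ 6 ≤ 6: collapsed.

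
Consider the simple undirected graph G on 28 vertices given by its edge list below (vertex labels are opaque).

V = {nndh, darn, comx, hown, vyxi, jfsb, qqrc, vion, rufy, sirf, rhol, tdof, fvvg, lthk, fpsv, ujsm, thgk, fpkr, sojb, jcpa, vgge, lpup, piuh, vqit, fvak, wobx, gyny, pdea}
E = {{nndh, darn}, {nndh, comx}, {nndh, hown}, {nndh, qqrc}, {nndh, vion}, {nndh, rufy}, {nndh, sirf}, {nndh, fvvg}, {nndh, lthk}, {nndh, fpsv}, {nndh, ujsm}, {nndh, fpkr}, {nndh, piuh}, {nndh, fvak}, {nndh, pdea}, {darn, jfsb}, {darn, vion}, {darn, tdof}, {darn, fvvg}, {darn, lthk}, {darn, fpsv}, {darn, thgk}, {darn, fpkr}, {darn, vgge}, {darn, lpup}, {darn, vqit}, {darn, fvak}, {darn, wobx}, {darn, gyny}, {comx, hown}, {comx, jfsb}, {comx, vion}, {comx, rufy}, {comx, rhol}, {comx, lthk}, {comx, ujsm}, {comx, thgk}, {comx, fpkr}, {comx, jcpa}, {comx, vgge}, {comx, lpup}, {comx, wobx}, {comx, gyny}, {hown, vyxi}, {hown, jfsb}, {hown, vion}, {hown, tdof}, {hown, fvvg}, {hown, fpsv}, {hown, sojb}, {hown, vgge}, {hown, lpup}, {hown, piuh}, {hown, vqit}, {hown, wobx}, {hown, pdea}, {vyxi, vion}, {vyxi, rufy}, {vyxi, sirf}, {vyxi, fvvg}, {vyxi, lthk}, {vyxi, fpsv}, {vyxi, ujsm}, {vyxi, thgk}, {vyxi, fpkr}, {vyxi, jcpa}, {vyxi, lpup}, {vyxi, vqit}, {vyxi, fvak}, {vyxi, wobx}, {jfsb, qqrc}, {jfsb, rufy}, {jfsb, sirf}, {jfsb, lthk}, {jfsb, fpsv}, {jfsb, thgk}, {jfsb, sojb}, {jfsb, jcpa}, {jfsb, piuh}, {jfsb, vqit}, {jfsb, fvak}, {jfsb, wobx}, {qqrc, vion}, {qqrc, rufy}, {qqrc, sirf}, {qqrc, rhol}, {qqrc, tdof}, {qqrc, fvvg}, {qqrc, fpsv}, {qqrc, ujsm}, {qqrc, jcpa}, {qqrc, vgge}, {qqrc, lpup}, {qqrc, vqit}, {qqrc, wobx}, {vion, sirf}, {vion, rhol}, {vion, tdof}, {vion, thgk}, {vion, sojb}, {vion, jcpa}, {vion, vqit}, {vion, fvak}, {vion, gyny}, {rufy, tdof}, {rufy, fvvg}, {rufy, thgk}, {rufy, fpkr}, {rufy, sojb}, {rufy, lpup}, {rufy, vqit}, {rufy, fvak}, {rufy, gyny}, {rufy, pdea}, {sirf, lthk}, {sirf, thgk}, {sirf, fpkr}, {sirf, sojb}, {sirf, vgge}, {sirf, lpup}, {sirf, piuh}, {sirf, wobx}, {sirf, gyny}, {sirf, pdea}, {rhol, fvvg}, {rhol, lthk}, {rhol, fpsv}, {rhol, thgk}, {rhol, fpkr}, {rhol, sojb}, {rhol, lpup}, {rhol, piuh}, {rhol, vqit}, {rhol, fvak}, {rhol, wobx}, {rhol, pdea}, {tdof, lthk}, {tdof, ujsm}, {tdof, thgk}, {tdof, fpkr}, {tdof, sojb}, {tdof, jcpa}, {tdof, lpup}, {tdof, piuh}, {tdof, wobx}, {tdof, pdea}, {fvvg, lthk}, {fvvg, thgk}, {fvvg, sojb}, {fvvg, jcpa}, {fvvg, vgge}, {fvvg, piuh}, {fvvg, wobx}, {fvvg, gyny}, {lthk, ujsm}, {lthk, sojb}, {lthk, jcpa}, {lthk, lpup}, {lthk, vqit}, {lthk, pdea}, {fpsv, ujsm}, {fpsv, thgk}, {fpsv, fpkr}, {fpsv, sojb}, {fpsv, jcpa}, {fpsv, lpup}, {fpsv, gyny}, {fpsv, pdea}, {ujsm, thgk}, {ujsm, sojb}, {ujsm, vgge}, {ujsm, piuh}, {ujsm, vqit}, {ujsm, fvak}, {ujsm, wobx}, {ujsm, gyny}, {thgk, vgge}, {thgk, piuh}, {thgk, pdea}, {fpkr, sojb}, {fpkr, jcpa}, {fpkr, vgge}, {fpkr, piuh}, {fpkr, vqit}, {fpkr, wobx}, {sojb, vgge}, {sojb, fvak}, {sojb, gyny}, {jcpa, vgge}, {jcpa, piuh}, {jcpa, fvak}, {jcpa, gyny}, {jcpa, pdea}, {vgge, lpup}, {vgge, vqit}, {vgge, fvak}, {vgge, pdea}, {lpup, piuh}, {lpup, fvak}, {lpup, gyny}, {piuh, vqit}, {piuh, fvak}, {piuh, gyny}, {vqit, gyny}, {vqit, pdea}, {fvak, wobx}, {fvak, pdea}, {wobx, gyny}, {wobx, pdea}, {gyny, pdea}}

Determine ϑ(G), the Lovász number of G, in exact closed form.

Vertex rhol has 15 neighbors: comx, qqrc, vion, fvvg, lthk, fpsv, thgk, fpkr, sojb, lpup, piuh, vqit, fvak, wobx, pdea.
N(comx) = {nndh, hown, jfsb, vion, rufy, rhol, lthk, ujsm, thgk, fpkr, jcpa, vgge, lpup, wobx, gyny}, |N(comx)| = 15.
Vertex jfsb has 15 neighbors: darn, comx, hown, qqrc, rufy, sirf, lthk, fpsv, thgk, sojb, jcpa, piuh, vqit, fvak, wobx.
Vertex piuh has 15 neighbors: nndh, hown, jfsb, sirf, rhol, tdof, fvvg, ujsm, thgk, fpkr, jcpa, lpup, vqit, fvak, gyny.
deg(v) = 15 for all v (|V|=28); Kneser K(8,2) on C(8,2)=28 vertices.
Distinct eigenvalues (to 3 d.p.): [15.0, 1.0, -5.0].
Lovász: ϑ = −28(-5)/(15+-1*(-5)) = 7.
Numerically 7.0000.

7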